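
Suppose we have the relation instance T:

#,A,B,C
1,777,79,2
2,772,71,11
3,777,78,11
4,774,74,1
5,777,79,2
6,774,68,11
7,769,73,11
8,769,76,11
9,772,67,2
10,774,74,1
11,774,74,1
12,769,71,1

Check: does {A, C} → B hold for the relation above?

No

(A=777, C=2): rows 1, 5 → B = 79, 79 ✓
(A=772, C=11): row 2 → B = 71 ✓
(A=777, C=11): row 3 → B = 78 ✓
(A=774, C=1): rows 4, 10, 11 → B = 74, 74, 74 ✓
(A=774, C=11): row 6 → B = 68 ✓
(A=769, C=11): rows 7, 8 → B takes values {73, 76} — violation
(A=772, C=2): row 9 → B = 67 ✓
(A=769, C=1): row 12 → B = 71 ✓
Two rows agree on {A, C} but differ on B, so {A, C} → B does not hold.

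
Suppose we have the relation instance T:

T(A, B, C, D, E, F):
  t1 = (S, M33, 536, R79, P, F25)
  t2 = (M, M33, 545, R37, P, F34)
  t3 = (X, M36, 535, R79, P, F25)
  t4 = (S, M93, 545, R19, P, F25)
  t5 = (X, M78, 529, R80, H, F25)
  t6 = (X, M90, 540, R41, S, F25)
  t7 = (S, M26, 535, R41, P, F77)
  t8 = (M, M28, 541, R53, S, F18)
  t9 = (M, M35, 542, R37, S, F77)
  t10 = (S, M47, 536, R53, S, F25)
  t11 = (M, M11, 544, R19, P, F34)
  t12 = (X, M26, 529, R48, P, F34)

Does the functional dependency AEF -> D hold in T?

No

(A=S, E=P, F=F25): rows 1, 4 → D takes values {R79, R19} — violation
(A=M, E=P, F=F34): rows 2, 11 → D takes values {R37, R19} — violation
(A=X, E=P, F=F25): row 3 → D = R79 ✓
(A=X, E=H, F=F25): row 5 → D = R80 ✓
(A=X, E=S, F=F25): row 6 → D = R41 ✓
(A=S, E=P, F=F77): row 7 → D = R41 ✓
(A=M, E=S, F=F18): row 8 → D = R53 ✓
(A=M, E=S, F=F77): row 9 → D = R37 ✓
(A=S, E=S, F=F25): row 10 → D = R53 ✓
(A=X, E=P, F=F34): row 12 → D = R48 ✓
Two rows agree on AEF but differ on D, so AEF -> D does not hold.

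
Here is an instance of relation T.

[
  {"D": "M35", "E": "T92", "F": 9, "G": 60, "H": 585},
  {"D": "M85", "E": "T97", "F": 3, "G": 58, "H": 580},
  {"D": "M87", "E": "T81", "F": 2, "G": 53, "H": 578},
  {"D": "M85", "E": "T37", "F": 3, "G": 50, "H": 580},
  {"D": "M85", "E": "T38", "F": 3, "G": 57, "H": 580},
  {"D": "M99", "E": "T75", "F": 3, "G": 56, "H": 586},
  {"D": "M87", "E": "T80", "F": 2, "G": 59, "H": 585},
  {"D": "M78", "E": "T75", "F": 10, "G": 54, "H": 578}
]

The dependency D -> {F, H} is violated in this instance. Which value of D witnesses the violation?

M87

D=M35: 1 row → {F,H} = (9, 585) ✓
D=M85: 3 rows → {F,H} = (3, 580), (3, 580), (3, 580) ✓
D=M87: 2 rows → {F,H} takes values {(2, 578), (2, 585)} — violation
D=M99: 1 row → {F,H} = (3, 586) ✓
D=M78: 1 row → {F,H} = (10, 578) ✓
The only D value with inconsistent RHS is D=M87.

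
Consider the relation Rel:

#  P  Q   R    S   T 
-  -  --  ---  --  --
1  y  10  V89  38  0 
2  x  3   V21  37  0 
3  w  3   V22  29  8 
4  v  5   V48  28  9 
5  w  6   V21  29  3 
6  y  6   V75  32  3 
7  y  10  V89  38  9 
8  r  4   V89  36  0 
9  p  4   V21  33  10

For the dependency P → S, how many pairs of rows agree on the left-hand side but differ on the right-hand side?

P=y: violating pairs (1,6), (6,7) — 2 pairs.
P=w: all 2 rows agree on S — 0 pairs.

2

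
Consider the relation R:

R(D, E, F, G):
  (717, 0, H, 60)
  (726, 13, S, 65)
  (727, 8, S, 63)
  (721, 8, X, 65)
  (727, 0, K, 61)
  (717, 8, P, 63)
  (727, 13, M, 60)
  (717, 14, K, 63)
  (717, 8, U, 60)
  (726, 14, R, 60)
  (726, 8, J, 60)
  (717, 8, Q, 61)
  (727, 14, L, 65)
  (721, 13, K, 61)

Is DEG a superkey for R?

All 14 rows have distinct DEG values, so DEG → (all attributes) holds and DEG is a superkey.

Yes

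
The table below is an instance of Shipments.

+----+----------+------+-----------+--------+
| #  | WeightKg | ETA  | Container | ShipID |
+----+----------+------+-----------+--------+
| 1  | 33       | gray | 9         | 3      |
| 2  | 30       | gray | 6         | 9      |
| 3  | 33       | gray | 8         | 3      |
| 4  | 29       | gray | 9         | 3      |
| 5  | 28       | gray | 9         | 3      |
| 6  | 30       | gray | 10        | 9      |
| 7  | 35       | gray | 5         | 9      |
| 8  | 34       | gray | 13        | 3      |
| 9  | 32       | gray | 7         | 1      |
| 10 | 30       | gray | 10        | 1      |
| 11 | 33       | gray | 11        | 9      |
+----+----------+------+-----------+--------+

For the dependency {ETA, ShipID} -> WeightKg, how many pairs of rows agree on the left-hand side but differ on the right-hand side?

(ETA=gray, ShipID=3): violating pairs (1,4), (1,5), (1,8), (3,4), (3,5), (3,8), (4,5), (4,8), (5,8) — 9 pairs.
(ETA=gray, ShipID=9): violating pairs (2,7), (2,11), (6,7), (6,11), (7,11) — 5 pairs.
(ETA=gray, ShipID=1): violating pairs (9,10) — 1 pair.

15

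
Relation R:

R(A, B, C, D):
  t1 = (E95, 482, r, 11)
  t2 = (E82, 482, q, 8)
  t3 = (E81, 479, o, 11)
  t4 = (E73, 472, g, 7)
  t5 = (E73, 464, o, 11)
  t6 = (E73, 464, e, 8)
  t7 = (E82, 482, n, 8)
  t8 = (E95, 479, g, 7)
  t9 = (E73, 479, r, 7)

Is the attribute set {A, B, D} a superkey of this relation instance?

No

Rows 2 and 7 have the same {A, B, D} value (A=E82, B=482, D=8) but are distinct tuples, so {A, B, D} does not determine every attribute — not a superkey.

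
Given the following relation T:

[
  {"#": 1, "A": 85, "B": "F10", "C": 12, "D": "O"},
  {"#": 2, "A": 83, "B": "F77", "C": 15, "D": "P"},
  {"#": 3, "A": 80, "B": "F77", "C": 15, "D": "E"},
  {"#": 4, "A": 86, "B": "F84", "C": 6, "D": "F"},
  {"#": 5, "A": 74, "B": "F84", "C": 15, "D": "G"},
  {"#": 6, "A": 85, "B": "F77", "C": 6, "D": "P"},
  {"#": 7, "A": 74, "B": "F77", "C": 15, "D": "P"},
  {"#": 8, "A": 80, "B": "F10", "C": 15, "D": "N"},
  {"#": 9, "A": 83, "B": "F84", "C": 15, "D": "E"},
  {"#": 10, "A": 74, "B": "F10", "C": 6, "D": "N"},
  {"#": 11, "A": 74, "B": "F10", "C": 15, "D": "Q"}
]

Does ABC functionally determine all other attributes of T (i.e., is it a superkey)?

All 11 rows have distinct ABC values, so ABC → (all attributes) holds and ABC is a superkey.

Yes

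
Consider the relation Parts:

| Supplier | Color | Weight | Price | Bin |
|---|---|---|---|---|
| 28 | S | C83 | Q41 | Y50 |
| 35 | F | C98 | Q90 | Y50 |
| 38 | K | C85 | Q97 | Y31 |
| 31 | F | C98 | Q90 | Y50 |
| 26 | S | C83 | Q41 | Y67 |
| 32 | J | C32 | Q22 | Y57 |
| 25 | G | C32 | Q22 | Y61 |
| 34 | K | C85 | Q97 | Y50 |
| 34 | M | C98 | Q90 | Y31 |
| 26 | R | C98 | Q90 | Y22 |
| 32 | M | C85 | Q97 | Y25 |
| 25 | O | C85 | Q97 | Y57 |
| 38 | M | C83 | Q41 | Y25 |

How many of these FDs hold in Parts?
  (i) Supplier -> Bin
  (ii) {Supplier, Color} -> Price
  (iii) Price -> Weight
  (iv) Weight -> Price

3

(i) Supplier -> Bin: Supplier=38: 2 rows → Bin takes values {Y31, Y25} — violation; Supplier=26: 2 rows → Bin takes values {Y67, Y22} — violation; Supplier=32: 2 rows → Bin takes values {Y57, Y25} — violation; Supplier=25: 2 rows → Bin takes values {Y61, Y57} — violation; Supplier=34: 2 rows → Bin takes values {Y50, Y31} — violation — fails.
(ii) {Supplier, Color} -> Price: every LHS value maps to a single RHS value — holds.
(iii) Price -> Weight: every LHS value maps to a single RHS value — holds.
(iv) Weight -> Price: every LHS value maps to a single RHS value — holds.
3 of the 4 dependencies hold.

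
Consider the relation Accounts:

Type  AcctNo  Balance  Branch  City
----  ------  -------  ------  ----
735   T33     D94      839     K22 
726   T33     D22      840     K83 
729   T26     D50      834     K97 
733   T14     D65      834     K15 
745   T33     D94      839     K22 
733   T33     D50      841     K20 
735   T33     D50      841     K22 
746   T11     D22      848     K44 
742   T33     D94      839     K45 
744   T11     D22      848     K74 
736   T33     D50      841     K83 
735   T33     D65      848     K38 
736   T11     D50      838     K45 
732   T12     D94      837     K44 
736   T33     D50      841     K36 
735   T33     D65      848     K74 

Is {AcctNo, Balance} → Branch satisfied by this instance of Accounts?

Yes

(AcctNo=T33, Balance=D94): 3 rows → Branch = 839, 839, 839 ✓
(AcctNo=T33, Balance=D22): 1 row → Branch = 840 ✓
(AcctNo=T26, Balance=D50): 1 row → Branch = 834 ✓
(AcctNo=T14, Balance=D65): 1 row → Branch = 834 ✓
(AcctNo=T33, Balance=D50): 4 rows → Branch = 841, 841, 841, 841 ✓
(AcctNo=T11, Balance=D22): 2 rows → Branch = 848, 848 ✓
(AcctNo=T33, Balance=D65): 2 rows → Branch = 848, 848 ✓
(AcctNo=T11, Balance=D50): 1 row → Branch = 838 ✓
(AcctNo=T12, Balance=D94): 1 row → Branch = 837 ✓
Every {AcctNo, Balance} value is associated with a single Branch value, so {AcctNo, Balance} → Branch holds.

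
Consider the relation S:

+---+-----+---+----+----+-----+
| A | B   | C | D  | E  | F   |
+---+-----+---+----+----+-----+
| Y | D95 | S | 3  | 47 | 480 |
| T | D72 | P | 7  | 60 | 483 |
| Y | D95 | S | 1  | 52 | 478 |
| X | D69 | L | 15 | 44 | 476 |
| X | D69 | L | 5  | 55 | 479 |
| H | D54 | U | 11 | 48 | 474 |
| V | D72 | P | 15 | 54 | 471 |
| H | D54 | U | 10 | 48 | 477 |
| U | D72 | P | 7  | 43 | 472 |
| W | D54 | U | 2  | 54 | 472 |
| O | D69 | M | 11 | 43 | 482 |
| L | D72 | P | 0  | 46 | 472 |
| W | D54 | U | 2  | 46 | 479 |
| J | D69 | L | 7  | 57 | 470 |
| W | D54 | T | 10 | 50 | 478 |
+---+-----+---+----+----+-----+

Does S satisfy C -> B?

Yes

C=S: 2 rows → B = D95, D95 ✓
C=P: 4 rows → B = D72, D72, D72, D72 ✓
C=L: 3 rows → B = D69, D69, D69 ✓
C=U: 4 rows → B = D54, D54, D54, D54 ✓
C=M: 1 row → B = D69 ✓
C=T: 1 row → B = D54 ✓
Every C value is associated with a single B value, so C -> B holds.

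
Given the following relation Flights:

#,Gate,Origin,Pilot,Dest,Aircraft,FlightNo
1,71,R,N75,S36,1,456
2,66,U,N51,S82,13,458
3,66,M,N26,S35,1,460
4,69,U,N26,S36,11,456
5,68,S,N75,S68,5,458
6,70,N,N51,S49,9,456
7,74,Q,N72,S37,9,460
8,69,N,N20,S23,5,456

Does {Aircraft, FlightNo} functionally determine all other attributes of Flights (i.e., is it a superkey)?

All 8 rows have distinct {Aircraft, FlightNo} values, so {Aircraft, FlightNo} → (all attributes) holds and {Aircraft, FlightNo} is a superkey.

Yes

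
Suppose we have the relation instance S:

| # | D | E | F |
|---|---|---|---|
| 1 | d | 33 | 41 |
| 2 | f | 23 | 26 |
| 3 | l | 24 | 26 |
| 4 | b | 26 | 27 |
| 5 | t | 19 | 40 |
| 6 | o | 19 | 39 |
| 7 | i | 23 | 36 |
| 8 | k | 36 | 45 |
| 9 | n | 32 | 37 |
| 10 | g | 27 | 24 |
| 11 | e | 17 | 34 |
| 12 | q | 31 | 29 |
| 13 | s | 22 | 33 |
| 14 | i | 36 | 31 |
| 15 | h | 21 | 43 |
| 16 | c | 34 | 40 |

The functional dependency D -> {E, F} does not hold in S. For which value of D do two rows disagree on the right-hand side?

i

D=d: row 1 → {E,F} = (33, 41) ✓
D=f: row 2 → {E,F} = (23, 26) ✓
D=l: row 3 → {E,F} = (24, 26) ✓
D=b: row 4 → {E,F} = (26, 27) ✓
D=t: row 5 → {E,F} = (19, 40) ✓
D=o: row 6 → {E,F} = (19, 39) ✓
D=i: rows 7, 14 → {E,F} takes values {(23, 36), (36, 31)} — violation
D=k: row 8 → {E,F} = (36, 45) ✓
D=n: row 9 → {E,F} = (32, 37) ✓
D=g: row 10 → {E,F} = (27, 24) ✓
D=e: row 11 → {E,F} = (17, 34) ✓
D=q: row 12 → {E,F} = (31, 29) ✓
D=s: row 13 → {E,F} = (22, 33) ✓
D=h: row 15 → {E,F} = (21, 43) ✓
D=c: row 16 → {E,F} = (34, 40) ✓
The only D value with inconsistent RHS is D=i.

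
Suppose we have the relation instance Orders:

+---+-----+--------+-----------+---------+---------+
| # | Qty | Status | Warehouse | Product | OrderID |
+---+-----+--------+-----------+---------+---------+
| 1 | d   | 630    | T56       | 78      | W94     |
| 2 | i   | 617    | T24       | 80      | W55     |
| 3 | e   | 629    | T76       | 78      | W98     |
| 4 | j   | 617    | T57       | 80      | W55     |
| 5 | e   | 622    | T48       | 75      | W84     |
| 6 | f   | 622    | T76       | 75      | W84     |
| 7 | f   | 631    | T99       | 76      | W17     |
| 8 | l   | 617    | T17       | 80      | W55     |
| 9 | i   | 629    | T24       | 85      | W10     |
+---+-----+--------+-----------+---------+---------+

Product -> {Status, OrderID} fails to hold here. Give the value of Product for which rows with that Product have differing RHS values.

Product=78: rows 1, 3 → {Status,OrderID} takes values {(630, W94), (629, W98)} — violation
Product=80: rows 2, 4, 8 → {Status,OrderID} = (617, W55), (617, W55), (617, W55) ✓
Product=75: rows 5, 6 → {Status,OrderID} = (622, W84), (622, W84) ✓
Product=76: row 7 → {Status,OrderID} = (631, W17) ✓
Product=85: row 9 → {Status,OrderID} = (629, W10) ✓
The only Product value with inconsistent RHS is Product=78.

78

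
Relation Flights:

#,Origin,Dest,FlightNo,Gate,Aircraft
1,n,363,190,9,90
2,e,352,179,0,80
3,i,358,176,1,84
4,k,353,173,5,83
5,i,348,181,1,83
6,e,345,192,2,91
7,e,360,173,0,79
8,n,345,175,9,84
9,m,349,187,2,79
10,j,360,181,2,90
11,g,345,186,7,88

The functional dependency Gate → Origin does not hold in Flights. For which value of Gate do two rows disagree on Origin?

2

Gate=9: rows 1, 8 → Origin = n, n ✓
Gate=0: rows 2, 7 → Origin = e, e ✓
Gate=1: rows 3, 5 → Origin = i, i ✓
Gate=5: row 4 → Origin = k ✓
Gate=2: rows 6, 9, 10 → Origin takes values {e, m, j} — violation
Gate=7: row 11 → Origin = g ✓
The only Gate value with inconsistent Origin is Gate=2.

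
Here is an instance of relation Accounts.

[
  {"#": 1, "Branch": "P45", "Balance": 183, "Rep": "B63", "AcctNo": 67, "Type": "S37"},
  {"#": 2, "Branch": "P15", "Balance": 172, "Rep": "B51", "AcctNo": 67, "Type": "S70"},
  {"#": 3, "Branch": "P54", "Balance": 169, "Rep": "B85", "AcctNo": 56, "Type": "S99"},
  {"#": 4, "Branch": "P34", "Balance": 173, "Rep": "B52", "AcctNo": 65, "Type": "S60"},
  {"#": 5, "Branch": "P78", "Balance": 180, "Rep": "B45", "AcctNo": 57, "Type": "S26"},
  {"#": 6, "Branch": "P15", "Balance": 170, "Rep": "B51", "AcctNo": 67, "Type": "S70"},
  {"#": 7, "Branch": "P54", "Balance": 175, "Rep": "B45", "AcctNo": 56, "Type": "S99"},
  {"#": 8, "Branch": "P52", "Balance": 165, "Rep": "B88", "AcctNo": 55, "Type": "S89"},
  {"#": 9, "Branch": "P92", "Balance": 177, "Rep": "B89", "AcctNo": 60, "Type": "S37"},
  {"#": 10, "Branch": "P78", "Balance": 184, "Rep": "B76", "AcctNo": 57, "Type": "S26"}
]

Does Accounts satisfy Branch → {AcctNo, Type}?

Branch=P45: row 1 → {AcctNo,Type} = (67, S37) ✓
Branch=P15: rows 2, 6 → {AcctNo,Type} = (67, S70), (67, S70) ✓
Branch=P54: rows 3, 7 → {AcctNo,Type} = (56, S99), (56, S99) ✓
Branch=P34: row 4 → {AcctNo,Type} = (65, S60) ✓
Branch=P78: rows 5, 10 → {AcctNo,Type} = (57, S26), (57, S26) ✓
Branch=P52: row 8 → {AcctNo,Type} = (55, S89) ✓
Branch=P92: row 9 → {AcctNo,Type} = (60, S37) ✓
Every Branch value is associated with a single {AcctNo, Type} value, so Branch → {AcctNo, Type} holds.

Yes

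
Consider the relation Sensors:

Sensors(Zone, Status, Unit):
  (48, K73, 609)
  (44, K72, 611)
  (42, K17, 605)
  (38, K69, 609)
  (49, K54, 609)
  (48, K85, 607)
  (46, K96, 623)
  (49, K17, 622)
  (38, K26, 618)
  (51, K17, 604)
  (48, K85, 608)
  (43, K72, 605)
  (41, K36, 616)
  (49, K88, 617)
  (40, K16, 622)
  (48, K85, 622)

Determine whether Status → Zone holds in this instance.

Status=K73: 1 row → Zone = 48 ✓
Status=K72: 2 rows → Zone takes values {44, 43} — violation
Status=K17: 3 rows → Zone takes values {42, 49, 51} — violation
Status=K69: 1 row → Zone = 38 ✓
Status=K54: 1 row → Zone = 49 ✓
Status=K85: 3 rows → Zone = 48, 48, 48 ✓
Status=K96: 1 row → Zone = 46 ✓
Status=K26: 1 row → Zone = 38 ✓
Status=K36: 1 row → Zone = 41 ✓
Status=K88: 1 row → Zone = 49 ✓
Status=K16: 1 row → Zone = 40 ✓
Two rows agree on Status but differ on Zone, so Status → Zone does not hold.

No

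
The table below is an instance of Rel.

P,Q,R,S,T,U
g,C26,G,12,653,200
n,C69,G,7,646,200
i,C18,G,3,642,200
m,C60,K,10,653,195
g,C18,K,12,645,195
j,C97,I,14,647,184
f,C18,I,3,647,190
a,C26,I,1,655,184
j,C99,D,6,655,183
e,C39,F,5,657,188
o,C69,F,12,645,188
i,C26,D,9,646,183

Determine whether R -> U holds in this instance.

No

R=G: 3 rows → U = 200, 200, 200 ✓
R=K: 2 rows → U = 195, 195 ✓
R=I: 3 rows → U takes values {184, 190} — violation
R=D: 2 rows → U = 183, 183 ✓
R=F: 2 rows → U = 188, 188 ✓
Two rows agree on R but differ on U, so R -> U does not hold.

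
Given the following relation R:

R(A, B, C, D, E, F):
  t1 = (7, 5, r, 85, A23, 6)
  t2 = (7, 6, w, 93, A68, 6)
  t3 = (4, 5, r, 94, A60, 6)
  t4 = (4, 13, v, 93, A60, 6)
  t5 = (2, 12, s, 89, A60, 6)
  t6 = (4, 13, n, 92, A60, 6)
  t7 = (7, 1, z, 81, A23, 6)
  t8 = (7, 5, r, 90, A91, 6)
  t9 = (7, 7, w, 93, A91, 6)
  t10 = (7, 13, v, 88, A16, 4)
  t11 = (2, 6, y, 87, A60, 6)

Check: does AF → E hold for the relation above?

(A=7, F=6): rows 1, 2, 7, 8, 9 → E takes values {A23, A68, A91} — violation
(A=4, F=6): rows 3, 4, 6 → E = A60, A60, A60 ✓
(A=2, F=6): rows 5, 11 → E = A60, A60 ✓
(A=7, F=4): row 10 → E = A16 ✓
Two rows agree on AF but differ on E, so AF → E does not hold.

No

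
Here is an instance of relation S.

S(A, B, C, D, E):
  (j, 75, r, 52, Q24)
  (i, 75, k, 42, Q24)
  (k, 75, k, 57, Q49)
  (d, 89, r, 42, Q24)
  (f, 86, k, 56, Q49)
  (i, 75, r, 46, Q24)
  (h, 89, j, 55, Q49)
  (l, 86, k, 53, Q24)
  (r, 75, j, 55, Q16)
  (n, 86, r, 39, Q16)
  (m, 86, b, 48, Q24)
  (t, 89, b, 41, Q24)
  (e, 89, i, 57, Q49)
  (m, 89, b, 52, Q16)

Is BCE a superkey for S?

Two distinct rows share (B=75, C=r, E=Q24), so BCE does not determine every attribute — not a superkey.

No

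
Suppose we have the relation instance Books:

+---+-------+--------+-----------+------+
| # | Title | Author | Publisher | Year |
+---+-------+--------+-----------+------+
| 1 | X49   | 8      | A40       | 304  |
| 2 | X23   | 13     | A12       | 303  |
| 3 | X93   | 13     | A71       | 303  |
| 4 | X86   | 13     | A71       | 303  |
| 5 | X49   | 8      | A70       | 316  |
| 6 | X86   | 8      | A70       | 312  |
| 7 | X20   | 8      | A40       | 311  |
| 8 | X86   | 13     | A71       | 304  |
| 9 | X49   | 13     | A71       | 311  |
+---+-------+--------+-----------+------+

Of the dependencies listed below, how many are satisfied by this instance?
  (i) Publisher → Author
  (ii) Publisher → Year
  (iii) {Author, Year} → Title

(i) Publisher → Author: every LHS value maps to a single RHS value — holds.
(ii) Publisher → Year: Publisher=A40: rows 1, 7 → Year takes values {304, 311} — violation; Publisher=A71: rows 3, 4, 8, 9 → Year takes values {303, 304, 311} — violation; Publisher=A70: rows 5, 6 → Year takes values {316, 312} — violation — fails.
(iii) {Author, Year} → Title: (Author=13, Year=303): rows 2, 3, 4 → Title takes values {X23, X93, X86} — violation — fails.
1 of the 3 dependencies holds.

1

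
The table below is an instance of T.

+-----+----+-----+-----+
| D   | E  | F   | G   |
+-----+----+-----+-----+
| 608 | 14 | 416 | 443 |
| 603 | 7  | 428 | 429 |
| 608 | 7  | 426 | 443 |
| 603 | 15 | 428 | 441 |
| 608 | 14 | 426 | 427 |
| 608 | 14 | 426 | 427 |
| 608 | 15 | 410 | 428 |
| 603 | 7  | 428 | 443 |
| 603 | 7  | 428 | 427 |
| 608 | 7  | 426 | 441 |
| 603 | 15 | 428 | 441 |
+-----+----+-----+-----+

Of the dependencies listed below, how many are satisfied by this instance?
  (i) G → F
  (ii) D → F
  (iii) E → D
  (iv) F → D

(i) G → F: G=443: 3 rows → F takes values {416, 426, 428} — violation; G=441: 3 rows → F takes values {428, 426} — violation; G=427: 3 rows → F takes values {426, 428} — violation — fails.
(ii) D → F: D=608: 6 rows → F takes values {416, 426, 410} — violation — fails.
(iii) E → D: E=7: 5 rows → D takes values {603, 608} — violation; E=15: 3 rows → D takes values {603, 608} — violation — fails.
(iv) F → D: every LHS value maps to a single RHS value — holds.
1 of the 4 dependencies holds.

1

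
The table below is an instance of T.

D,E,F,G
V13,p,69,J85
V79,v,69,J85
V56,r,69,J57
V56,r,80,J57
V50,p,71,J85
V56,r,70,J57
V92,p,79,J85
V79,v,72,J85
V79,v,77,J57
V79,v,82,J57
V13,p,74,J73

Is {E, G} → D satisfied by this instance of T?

No

(E=p, G=J85): 3 rows → D takes values {V13, V50, V92} — violation
(E=v, G=J85): 2 rows → D = V79, V79 ✓
(E=r, G=J57): 3 rows → D = V56, V56, V56 ✓
(E=v, G=J57): 2 rows → D = V79, V79 ✓
(E=p, G=J73): 1 row → D = V13 ✓
Two rows agree on {E, G} but differ on D, so {E, G} → D does not hold.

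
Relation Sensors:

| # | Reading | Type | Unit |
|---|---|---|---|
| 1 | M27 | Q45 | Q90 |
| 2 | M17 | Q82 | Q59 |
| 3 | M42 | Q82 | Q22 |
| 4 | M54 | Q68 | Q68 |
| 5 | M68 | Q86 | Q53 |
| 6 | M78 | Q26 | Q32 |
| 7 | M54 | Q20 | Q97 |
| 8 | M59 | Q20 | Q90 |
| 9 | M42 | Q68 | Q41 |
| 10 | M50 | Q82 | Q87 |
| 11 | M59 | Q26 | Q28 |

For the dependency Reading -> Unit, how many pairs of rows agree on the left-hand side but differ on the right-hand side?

3

Reading=M42: violating pairs (3,9) — 1 pair.
Reading=M54: violating pairs (4,7) — 1 pair.
Reading=M59: violating pairs (8,11) — 1 pair.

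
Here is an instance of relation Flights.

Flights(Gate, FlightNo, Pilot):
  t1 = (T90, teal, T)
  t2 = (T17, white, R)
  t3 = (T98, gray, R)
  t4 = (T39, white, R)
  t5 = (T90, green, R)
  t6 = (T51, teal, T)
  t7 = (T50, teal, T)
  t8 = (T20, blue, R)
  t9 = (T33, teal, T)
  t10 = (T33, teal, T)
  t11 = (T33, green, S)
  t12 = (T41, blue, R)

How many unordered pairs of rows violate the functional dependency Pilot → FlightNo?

Pilot=T: all 5 rows agree on FlightNo — 0 pairs.
Pilot=R: violating pairs (2,3), (2,5), (2,8), (2,12), (3,4), (3,5), (3,8), (3,12), (4,5), (4,8), (4,12), (5,8), (5,12) — 13 pairs.

13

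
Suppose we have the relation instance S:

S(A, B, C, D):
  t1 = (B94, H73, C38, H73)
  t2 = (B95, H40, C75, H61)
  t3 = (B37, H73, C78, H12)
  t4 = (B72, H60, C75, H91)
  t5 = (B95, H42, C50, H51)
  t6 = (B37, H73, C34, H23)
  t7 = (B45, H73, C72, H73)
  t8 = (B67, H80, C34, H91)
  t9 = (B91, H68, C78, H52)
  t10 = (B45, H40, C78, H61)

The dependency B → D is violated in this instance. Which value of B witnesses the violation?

B=H73: rows 1, 3, 6, 7 → D takes values {H73, H12, H23} — violation
B=H40: rows 2, 10 → D = H61, H61 ✓
B=H60: row 4 → D = H91 ✓
B=H42: row 5 → D = H51 ✓
B=H80: row 8 → D = H91 ✓
B=H68: row 9 → D = H52 ✓
The only B value with inconsistent D is B=H73.

H73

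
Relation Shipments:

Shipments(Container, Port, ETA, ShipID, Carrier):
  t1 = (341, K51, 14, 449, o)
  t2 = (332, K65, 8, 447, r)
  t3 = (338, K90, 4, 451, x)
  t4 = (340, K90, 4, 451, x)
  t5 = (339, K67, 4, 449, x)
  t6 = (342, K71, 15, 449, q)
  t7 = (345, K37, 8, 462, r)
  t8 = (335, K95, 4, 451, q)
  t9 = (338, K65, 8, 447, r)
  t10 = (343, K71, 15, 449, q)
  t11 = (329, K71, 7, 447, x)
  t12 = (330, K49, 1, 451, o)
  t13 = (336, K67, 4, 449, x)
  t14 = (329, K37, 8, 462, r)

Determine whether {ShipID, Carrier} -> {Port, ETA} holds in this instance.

Yes

(ShipID=449, Carrier=o): row 1 → {Port,ETA} = (K51, 14) ✓
(ShipID=447, Carrier=r): rows 2, 9 → {Port,ETA} = (K65, 8), (K65, 8) ✓
(ShipID=451, Carrier=x): rows 3, 4 → {Port,ETA} = (K90, 4), (K90, 4) ✓
(ShipID=449, Carrier=x): rows 5, 13 → {Port,ETA} = (K67, 4), (K67, 4) ✓
(ShipID=449, Carrier=q): rows 6, 10 → {Port,ETA} = (K71, 15), (K71, 15) ✓
(ShipID=462, Carrier=r): rows 7, 14 → {Port,ETA} = (K37, 8), (K37, 8) ✓
(ShipID=451, Carrier=q): row 8 → {Port,ETA} = (K95, 4) ✓
(ShipID=447, Carrier=x): row 11 → {Port,ETA} = (K71, 7) ✓
(ShipID=451, Carrier=o): row 12 → {Port,ETA} = (K49, 1) ✓
Every {ShipID, Carrier} value is associated with a single {Port, ETA} value, so {ShipID, Carrier} -> {Port, ETA} holds.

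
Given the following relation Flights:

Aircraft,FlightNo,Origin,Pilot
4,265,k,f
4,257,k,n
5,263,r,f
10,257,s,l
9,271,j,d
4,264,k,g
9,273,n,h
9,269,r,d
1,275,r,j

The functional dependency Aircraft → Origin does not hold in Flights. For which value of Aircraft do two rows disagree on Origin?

Aircraft=4: 3 rows → Origin = k, k, k ✓
Aircraft=5: 1 row → Origin = r ✓
Aircraft=10: 1 row → Origin = s ✓
Aircraft=9: 3 rows → Origin takes values {j, n, r} — violation
Aircraft=1: 1 row → Origin = r ✓
The only Aircraft value with inconsistent Origin is Aircraft=9.

9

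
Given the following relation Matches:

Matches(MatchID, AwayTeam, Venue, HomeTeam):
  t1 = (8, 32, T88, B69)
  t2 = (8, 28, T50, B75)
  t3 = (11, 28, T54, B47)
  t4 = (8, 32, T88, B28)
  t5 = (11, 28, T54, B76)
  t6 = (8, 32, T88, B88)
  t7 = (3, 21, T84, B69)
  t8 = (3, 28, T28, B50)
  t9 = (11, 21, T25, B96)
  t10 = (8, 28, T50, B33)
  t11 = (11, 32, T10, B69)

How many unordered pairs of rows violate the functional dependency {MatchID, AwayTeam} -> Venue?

0

(MatchID=8, AwayTeam=32): all 3 rows agree on Venue — 0 pairs.
(MatchID=8, AwayTeam=28): all 2 rows agree on Venue — 0 pairs.
(MatchID=11, AwayTeam=28): all 2 rows agree on Venue — 0 pairs.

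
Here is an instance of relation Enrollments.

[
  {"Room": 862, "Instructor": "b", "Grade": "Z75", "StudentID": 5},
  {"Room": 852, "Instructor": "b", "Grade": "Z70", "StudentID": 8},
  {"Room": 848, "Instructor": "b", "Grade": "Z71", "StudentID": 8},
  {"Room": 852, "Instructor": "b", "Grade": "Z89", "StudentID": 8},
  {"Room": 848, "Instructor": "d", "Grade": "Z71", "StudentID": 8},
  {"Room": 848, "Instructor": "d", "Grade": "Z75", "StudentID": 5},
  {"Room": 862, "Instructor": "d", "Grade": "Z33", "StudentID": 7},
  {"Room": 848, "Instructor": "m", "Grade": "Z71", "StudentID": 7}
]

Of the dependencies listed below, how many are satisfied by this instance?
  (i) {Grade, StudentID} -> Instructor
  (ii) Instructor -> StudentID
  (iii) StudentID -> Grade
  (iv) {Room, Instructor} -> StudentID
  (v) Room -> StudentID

(i) {Grade, StudentID} -> Instructor: (Grade=Z75, StudentID=5): 2 rows → Instructor takes values {b, d} — violation; (Grade=Z71, StudentID=8): 2 rows → Instructor takes values {b, d} — violation — fails.
(ii) Instructor -> StudentID: Instructor=b: 4 rows → StudentID takes values {5, 8} — violation; Instructor=d: 3 rows → StudentID takes values {8, 5, 7} — violation — fails.
(iii) StudentID -> Grade: StudentID=8: 4 rows → Grade takes values {Z70, Z71, Z89} — violation; StudentID=7: 2 rows → Grade takes values {Z33, Z71} — violation — fails.
(iv) {Room, Instructor} -> StudentID: (Room=848, Instructor=d): 2 rows → StudentID takes values {8, 5} — violation — fails.
(v) Room -> StudentID: Room=862: 2 rows → StudentID takes values {5, 7} — violation; Room=848: 4 rows → StudentID takes values {8, 5, 7} — violation — fails.
None of the 5 dependencies hold.

0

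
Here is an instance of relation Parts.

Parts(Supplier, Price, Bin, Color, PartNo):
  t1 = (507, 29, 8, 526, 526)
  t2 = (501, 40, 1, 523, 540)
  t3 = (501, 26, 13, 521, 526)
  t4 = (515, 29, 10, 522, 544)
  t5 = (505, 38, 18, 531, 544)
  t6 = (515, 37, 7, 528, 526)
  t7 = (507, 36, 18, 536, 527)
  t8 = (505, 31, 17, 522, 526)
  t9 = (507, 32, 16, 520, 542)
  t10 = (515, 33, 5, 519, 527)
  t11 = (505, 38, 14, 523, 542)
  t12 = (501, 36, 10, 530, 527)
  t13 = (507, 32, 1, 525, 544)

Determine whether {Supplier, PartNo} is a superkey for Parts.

Yes

All 13 rows have distinct {Supplier, PartNo} values, so {Supplier, PartNo} → (all attributes) holds and {Supplier, PartNo} is a superkey.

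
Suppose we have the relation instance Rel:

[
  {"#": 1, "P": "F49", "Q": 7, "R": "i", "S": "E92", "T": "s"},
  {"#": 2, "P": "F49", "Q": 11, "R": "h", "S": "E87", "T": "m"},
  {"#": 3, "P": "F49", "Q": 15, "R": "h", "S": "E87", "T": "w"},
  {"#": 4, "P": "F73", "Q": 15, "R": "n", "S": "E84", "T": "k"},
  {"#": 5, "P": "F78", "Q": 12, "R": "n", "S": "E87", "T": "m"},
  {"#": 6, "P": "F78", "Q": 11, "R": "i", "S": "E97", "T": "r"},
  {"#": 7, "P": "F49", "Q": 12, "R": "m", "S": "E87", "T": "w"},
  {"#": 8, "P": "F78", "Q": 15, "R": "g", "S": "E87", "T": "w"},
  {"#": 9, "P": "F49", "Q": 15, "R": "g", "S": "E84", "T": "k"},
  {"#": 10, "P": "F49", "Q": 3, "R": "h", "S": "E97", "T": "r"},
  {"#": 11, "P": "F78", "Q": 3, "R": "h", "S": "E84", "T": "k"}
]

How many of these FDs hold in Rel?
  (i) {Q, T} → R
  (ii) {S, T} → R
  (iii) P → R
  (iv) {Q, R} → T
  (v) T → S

1

(i) {Q, T} → R: (Q=15, T=w): rows 3, 8 → R takes values {h, g} — violation; (Q=15, T=k): rows 4, 9 → R takes values {n, g} — violation — fails.
(ii) {S, T} → R: (S=E87, T=m): rows 2, 5 → R takes values {h, n} — violation; (S=E87, T=w): rows 3, 7, 8 → R takes values {h, m, g} — violation; (S=E84, T=k): rows 4, 9, 11 → R takes values {n, g, h} — violation; (S=E97, T=r): rows 6, 10 → R takes values {i, h} — violation — fails.
(iii) P → R: P=F49: rows 1, 2, 3, 7, 9, 10 → R takes values {i, h, m, g} — violation; P=F78: rows 5, 6, 8, 11 → R takes values {n, i, g, h} — violation — fails.
(iv) {Q, R} → T: (Q=15, R=g): rows 8, 9 → T takes values {w, k} — violation; (Q=3, R=h): rows 10, 11 → T takes values {r, k} — violation — fails.
(v) T → S: every LHS value maps to a single RHS value — holds.
1 of the 5 dependencies holds.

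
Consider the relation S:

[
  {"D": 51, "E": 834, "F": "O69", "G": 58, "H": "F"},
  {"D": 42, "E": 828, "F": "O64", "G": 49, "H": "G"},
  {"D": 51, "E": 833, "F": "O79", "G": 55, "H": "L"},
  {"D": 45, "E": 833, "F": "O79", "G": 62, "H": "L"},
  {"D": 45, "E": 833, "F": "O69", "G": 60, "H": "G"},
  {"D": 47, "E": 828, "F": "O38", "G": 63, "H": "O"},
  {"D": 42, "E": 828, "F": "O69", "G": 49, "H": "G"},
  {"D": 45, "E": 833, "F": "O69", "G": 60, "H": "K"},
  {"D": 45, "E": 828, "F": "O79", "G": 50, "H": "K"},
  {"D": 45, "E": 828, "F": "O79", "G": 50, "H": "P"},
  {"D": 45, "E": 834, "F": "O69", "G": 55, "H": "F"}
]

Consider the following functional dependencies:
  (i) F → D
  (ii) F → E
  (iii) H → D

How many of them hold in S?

0

(i) F → D: F=O69: 5 rows → D takes values {51, 45, 42} — violation; F=O79: 4 rows → D takes values {51, 45} — violation — fails.
(ii) F → E: F=O69: 5 rows → E takes values {834, 833, 828} — violation; F=O79: 4 rows → E takes values {833, 828} — violation — fails.
(iii) H → D: H=F: 2 rows → D takes values {51, 45} — violation; H=G: 3 rows → D takes values {42, 45} — violation; H=L: 2 rows → D takes values {51, 45} — violation — fails.
None of the 3 dependencies hold.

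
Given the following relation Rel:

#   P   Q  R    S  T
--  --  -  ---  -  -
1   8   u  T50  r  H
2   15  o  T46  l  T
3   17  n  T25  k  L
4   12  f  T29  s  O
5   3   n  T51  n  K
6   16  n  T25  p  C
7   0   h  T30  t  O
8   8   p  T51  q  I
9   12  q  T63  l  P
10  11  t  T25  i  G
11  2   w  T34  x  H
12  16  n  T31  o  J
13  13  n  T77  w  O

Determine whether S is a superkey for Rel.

No

Rows 2 and 9 have the same S value S=l but are distinct tuples, so S does not determine every attribute — not a superkey.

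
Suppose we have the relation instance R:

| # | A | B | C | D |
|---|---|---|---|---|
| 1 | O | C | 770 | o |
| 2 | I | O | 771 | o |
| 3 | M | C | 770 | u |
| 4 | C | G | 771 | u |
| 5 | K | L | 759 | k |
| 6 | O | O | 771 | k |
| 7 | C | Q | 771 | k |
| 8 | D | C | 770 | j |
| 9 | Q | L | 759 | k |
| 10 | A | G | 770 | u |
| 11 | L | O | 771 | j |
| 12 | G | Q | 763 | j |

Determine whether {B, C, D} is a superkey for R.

Rows 5 and 9 have the same {B, C, D} value (B=L, C=759, D=k) but are distinct tuples, so {B, C, D} does not determine every attribute — not a superkey.

No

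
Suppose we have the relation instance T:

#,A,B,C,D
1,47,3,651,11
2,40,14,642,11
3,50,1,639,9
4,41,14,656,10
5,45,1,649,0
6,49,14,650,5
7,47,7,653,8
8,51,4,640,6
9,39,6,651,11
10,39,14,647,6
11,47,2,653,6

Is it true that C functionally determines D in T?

No

C=651: rows 1, 9 → D = 11, 11 ✓
C=642: row 2 → D = 11 ✓
C=639: row 3 → D = 9 ✓
C=656: row 4 → D = 10 ✓
C=649: row 5 → D = 0 ✓
C=650: row 6 → D = 5 ✓
C=653: rows 7, 11 → D takes values {8, 6} — violation
C=640: row 8 → D = 6 ✓
C=647: row 10 → D = 6 ✓
Two rows agree on C but differ on D, so C -> D does not hold.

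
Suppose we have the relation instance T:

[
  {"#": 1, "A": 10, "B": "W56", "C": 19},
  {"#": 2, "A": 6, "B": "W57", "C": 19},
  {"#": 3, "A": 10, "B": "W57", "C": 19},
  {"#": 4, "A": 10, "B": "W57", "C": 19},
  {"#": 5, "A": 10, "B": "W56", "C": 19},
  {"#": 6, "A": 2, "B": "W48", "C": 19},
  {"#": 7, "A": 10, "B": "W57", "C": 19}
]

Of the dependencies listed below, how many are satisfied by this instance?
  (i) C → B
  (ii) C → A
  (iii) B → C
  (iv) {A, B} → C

(i) C → B: C=19: rows 1, 2, 3, 4, 5, 6, 7 → B takes values {W56, W57, W48} — violation — fails.
(ii) C → A: C=19: rows 1, 2, 3, 4, 5, 6, 7 → A takes values {10, 6, 2} — violation — fails.
(iii) B → C: every LHS value maps to a single RHS value — holds.
(iv) {A, B} → C: every LHS value maps to a single RHS value — holds.
2 of the 4 dependencies hold.

2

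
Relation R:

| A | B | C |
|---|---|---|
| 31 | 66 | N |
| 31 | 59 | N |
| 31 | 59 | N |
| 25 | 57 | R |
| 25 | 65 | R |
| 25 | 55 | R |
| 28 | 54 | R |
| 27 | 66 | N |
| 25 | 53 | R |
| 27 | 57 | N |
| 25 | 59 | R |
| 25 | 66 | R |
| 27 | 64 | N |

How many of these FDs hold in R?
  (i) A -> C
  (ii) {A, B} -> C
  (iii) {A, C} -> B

(i) A -> C: every LHS value maps to a single RHS value — holds.
(ii) {A, B} -> C: every LHS value maps to a single RHS value — holds.
(iii) {A, C} -> B: (A=31, C=N): 3 rows → B takes values {66, 59} — violation; (A=25, C=R): 6 rows → B takes values {57, 65, 55, 53, 59, 66} — violation; (A=27, C=N): 3 rows → B takes values {66, 57, 64} — violation — fails.
2 of the 3 dependencies hold.

2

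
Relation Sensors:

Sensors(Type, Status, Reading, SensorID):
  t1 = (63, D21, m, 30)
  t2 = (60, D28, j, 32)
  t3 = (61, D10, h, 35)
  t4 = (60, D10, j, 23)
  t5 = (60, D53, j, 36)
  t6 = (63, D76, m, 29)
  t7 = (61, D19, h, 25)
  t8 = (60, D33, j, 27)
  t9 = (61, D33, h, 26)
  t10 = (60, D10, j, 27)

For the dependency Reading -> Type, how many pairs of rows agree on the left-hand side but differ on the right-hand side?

0

Reading=m: all 2 rows agree on Type — 0 pairs.
Reading=j: all 5 rows agree on Type — 0 pairs.
Reading=h: all 3 rows agree on Type — 0 pairs.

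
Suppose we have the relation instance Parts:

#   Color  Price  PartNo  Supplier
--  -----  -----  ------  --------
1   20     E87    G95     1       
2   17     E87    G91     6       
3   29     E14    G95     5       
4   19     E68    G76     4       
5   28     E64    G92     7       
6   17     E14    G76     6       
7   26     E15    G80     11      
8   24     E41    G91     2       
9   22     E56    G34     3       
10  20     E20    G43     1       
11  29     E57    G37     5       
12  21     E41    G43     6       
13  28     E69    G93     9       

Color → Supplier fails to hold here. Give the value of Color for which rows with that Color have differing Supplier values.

Color=20: rows 1, 10 → Supplier = 1, 1 ✓
Color=17: rows 2, 6 → Supplier = 6, 6 ✓
Color=29: rows 3, 11 → Supplier = 5, 5 ✓
Color=19: row 4 → Supplier = 4 ✓
Color=28: rows 5, 13 → Supplier takes values {7, 9} — violation
Color=26: row 7 → Supplier = 11 ✓
Color=24: row 8 → Supplier = 2 ✓
Color=22: row 9 → Supplier = 3 ✓
Color=21: row 12 → Supplier = 6 ✓
The only Color value with inconsistent Supplier is Color=28.

28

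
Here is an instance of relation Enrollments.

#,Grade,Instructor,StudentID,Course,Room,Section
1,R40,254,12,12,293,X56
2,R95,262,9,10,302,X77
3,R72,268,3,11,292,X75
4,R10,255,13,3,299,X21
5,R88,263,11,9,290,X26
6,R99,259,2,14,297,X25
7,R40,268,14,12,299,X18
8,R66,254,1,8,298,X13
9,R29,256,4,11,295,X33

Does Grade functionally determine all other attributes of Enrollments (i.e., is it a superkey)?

Rows 1 and 7 have the same Grade value Grade=R40 but are distinct tuples, so Grade does not determine every attribute — not a superkey.

No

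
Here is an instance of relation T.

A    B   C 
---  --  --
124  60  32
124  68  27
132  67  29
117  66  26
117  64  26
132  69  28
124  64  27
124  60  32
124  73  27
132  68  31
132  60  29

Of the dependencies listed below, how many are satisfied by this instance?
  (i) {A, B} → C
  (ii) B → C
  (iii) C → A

2

(i) {A, B} → C: every LHS value maps to a single RHS value — holds.
(ii) B → C: B=60: 3 rows → C takes values {32, 29} — violation; B=68: 2 rows → C takes values {27, 31} — violation; B=64: 2 rows → C takes values {26, 27} — violation — fails.
(iii) C → A: every LHS value maps to a single RHS value — holds.
2 of the 3 dependencies hold.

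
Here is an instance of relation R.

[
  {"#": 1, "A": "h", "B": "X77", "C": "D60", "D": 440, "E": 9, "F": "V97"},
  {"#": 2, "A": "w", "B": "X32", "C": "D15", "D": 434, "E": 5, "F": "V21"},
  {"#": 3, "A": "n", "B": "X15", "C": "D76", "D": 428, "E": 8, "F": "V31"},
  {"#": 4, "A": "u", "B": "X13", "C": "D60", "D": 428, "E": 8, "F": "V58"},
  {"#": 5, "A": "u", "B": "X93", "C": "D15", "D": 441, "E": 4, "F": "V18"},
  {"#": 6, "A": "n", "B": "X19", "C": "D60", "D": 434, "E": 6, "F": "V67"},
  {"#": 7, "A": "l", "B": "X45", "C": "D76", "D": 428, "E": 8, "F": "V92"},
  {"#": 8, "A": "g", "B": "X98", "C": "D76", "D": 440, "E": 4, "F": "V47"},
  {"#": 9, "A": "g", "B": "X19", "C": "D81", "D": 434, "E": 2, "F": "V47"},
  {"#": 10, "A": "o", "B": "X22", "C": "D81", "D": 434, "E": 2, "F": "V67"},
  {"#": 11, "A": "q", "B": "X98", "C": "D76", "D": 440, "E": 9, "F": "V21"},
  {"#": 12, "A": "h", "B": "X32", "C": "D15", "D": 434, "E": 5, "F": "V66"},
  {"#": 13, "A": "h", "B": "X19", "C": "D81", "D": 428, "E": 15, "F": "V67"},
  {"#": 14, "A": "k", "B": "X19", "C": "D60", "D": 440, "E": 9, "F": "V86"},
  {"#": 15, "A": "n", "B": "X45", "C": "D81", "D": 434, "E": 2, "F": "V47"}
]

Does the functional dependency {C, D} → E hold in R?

No

(C=D60, D=440): rows 1, 14 → E = 9, 9 ✓
(C=D15, D=434): rows 2, 12 → E = 5, 5 ✓
(C=D76, D=428): rows 3, 7 → E = 8, 8 ✓
(C=D60, D=428): row 4 → E = 8 ✓
(C=D15, D=441): row 5 → E = 4 ✓
(C=D60, D=434): row 6 → E = 6 ✓
(C=D76, D=440): rows 8, 11 → E takes values {4, 9} — violation
(C=D81, D=434): rows 9, 10, 15 → E = 2, 2, 2 ✓
(C=D81, D=428): row 13 → E = 15 ✓
Two rows agree on {C, D} but differ on E, so {C, D} → E does not hold.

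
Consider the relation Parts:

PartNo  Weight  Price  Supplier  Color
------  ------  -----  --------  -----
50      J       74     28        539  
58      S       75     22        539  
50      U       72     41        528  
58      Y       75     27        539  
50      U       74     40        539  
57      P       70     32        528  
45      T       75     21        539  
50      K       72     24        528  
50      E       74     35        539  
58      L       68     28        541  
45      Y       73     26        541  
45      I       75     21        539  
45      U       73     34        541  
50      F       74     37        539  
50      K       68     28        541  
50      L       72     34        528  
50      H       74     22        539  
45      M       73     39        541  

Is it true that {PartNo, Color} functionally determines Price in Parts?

(PartNo=50, Color=539): 5 rows → Price = 74, 74, 74, 74, 74 ✓
(PartNo=58, Color=539): 2 rows → Price = 75, 75 ✓
(PartNo=50, Color=528): 3 rows → Price = 72, 72, 72 ✓
(PartNo=57, Color=528): 1 row → Price = 70 ✓
(PartNo=45, Color=539): 2 rows → Price = 75, 75 ✓
(PartNo=58, Color=541): 1 row → Price = 68 ✓
(PartNo=45, Color=541): 3 rows → Price = 73, 73, 73 ✓
(PartNo=50, Color=541): 1 row → Price = 68 ✓
Every {PartNo, Color} value is associated with a single Price value, so {PartNo, Color} → Price holds.

Yes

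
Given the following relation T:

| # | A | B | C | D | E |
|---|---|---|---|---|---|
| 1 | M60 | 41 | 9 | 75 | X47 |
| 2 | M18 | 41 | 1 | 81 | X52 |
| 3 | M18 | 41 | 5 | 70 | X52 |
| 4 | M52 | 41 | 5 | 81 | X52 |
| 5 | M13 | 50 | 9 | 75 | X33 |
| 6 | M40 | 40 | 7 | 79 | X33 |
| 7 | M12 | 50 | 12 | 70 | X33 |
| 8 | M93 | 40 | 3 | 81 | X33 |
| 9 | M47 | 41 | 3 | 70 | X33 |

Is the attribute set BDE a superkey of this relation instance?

Rows 2 and 4 have the same BDE value (B=41, D=81, E=X52) but are distinct tuples, so BDE does not determine every attribute — not a superkey.

No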